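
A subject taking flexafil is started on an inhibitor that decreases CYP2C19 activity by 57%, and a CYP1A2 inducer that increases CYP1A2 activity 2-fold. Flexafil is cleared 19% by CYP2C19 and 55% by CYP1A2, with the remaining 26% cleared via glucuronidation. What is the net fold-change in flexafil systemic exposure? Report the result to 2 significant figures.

0.69

The CYP2C19 pathway (19% of clearance) is reduced to 0.43× activity: 0.19 × 0.43 = 0.0817.
The CYP1A2 pathway (55% of clearance) increases to 2× activity: 0.55 × 2 = 1.1.
The remaining 26% of clearance is unaffected.
CL_new/CL_old = 0.0817 + 1.1 + 0.26 = 1.4417.
Systemic exposure ∝ 1/CL: fold-change = 1 / 1.4417 = 0.69.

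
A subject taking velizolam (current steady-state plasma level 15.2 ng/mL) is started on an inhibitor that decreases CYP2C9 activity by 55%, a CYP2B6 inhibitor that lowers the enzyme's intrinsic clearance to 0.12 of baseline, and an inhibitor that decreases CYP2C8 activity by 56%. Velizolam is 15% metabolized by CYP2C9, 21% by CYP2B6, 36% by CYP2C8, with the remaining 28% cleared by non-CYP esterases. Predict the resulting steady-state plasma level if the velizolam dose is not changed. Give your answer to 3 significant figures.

28.6 ng/mL

The CYP2C9 pathway (15% of clearance) is reduced to 0.45× activity: 0.15 × 0.45 = 0.0675.
The CYP2B6 pathway (21% of clearance) is reduced to 0.12× activity: 0.21 × 0.12 = 0.0252.
The CYP2C8 pathway (36% of clearance) drops to 0.44× activity: 0.36 × 0.44 = 0.1584.
The remaining 28% of clearance is unaffected.
New clearance relative to baseline: 0.0675 + 0.0252 + 0.1584 + 0.28 = 0.5311.
Steady-state plasma level ∝ 1/CL: new value = 15.2 / 0.5311 = 28.6 ng/mL.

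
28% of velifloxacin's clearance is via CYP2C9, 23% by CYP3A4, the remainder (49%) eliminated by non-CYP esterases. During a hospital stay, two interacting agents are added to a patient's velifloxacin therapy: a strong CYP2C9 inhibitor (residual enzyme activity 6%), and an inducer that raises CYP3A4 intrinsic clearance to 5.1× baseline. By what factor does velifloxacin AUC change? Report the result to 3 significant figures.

0.595

The CYP2C9 pathway (28% of clearance) drops to 0.06× activity: 0.28 × 0.06 = 0.0168.
The CYP3A4 pathway (23% of clearance) increases to 5.1× activity: 0.23 × 5.1 = 1.173.
Non-CYP routes (49%) are unchanged.
Relative clearance = 0.0168 + 1.173 + 0.49 = 1.6798.
Net AUC ratio = 1 / 1.6798 = 0.595.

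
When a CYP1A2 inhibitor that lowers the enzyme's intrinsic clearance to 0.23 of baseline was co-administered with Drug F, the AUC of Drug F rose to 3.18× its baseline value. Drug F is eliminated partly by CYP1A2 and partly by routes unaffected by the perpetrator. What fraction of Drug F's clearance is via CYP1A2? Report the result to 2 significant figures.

0.89

Let fm be the CYP1A2 fraction. New clearance relative to baseline = fm × 0.23 + (1 − fm).
AUC ratio = 1 / (new CL fraction), so new CL fraction = 1 / 3.18 = 0.3145.
fm × 0.23 + 1 − fm = 0.3145  ⇒  fm × (0.23 − 1) = −0.6855  ⇒  fm = 0.89.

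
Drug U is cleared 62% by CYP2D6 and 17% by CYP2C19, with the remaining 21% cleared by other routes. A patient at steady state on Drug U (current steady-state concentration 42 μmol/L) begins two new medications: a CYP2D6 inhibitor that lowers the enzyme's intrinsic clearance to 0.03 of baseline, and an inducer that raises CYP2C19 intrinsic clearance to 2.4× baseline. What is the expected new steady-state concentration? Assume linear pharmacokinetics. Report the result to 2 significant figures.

66 μmol/L

The CYP2D6 pathway (62% of clearance) falls to 0.03× activity: 0.62 × 0.03 = 0.0186.
The CYP2C19 pathway (17% of clearance) rises to 2.4× activity: 0.17 × 2.4 = 0.408.
Non-CYP routes (21%) are unchanged.
Relative clearance = 0.0186 + 0.408 + 0.21 = 0.6366.
Dividing the baseline by the relative clearance: 42 / 0.6366 = 66 μmol/L.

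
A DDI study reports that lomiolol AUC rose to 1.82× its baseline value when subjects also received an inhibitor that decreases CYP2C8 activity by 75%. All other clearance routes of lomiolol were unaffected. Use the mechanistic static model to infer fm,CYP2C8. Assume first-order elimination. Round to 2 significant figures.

0.60

Call the CYP2C8 fraction fm. After the interaction, CL_new/CL_old = fm × 0.25 + (1 − fm).
AUC ratio = 1 / (new CL fraction), so new CL fraction = 1 / 1.82 = 0.5495.
fm × 0.25 + 1 − fm = 0.5495  ⇒  fm × (0.25 − 1) = −0.4505  ⇒  fm = 0.60.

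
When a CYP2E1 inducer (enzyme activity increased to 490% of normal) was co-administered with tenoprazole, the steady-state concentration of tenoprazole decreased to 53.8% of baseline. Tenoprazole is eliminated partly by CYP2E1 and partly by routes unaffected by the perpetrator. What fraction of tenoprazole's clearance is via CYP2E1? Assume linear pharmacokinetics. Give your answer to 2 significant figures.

0.22

Let fm be the CYP2E1 fraction. New clearance relative to baseline = fm × 4.9 + (1 − fm).
Steady-state concentration ratio = 1 / (new CL fraction), so new CL fraction = 1 / 0.538 = 1.859.
fm × 4.9 + 1 − fm = 1.859  ⇒  fm × (4.9 − 1) = 0.8587  ⇒  fm = 0.22.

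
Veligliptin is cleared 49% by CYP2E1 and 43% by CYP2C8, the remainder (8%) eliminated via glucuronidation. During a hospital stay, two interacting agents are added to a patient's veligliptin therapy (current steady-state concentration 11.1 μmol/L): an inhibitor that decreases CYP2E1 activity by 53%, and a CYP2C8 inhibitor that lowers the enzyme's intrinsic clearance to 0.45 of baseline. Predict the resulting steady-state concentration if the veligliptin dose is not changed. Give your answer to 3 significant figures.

22.0 μmol/L

The CYP2E1 pathway (49% of clearance) falls to 0.47× activity: 0.49 × 0.47 = 0.2303.
The CYP2C8 pathway (43% of clearance) falls to 0.45× activity: 0.43 × 0.45 = 0.1935.
Non-CYP routes (8%) are unchanged.
Relative clearance = 0.2303 + 0.1935 + 0.08 = 0.5038.
Dividing the baseline by the relative clearance: 11.1 / 0.5038 = 22.0 μmol/L.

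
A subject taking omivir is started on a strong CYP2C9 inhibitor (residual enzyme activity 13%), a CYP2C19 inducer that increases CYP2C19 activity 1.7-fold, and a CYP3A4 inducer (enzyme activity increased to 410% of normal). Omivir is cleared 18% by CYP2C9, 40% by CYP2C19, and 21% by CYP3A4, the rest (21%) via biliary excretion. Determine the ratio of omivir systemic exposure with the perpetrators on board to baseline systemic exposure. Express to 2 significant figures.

0.56

The CYP2C9 pathway (18% of clearance) falls to 0.13× activity: 0.18 × 0.13 = 0.0234.
The CYP2C19 pathway (40% of clearance) increases to 1.7× activity: 0.4 × 1.7 = 0.68.
The CYP3A4 pathway (21% of clearance) rises to 4.1× activity: 0.21 × 4.1 = 0.861.
Non-CYP routes (21%) are unchanged.
CL_new/CL_old = 0.0234 + 0.68 + 0.861 + 0.21 = 1.7744.
Net systemic exposure ratio = 1 / 1.7744 = 0.56.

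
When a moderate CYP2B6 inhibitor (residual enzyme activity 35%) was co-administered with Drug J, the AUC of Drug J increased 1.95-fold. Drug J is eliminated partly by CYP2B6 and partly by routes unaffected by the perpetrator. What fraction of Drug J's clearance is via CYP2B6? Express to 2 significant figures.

CL'/CL = 1 / 1.95 = 0.5128
0.35·fm + (1 − fm) = 0.5128
fm = (0.5128 − 1) / (0.35 − 1) = 0.75

0.75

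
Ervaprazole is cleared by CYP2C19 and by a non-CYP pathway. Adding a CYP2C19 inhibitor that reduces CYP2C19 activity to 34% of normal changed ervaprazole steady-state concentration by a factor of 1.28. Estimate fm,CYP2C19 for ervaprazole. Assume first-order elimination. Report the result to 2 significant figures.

Let x = fm,CYP2C19. Because steady-state concentration ∝ 1/CL, relative clearance fell to 1/1.28 = 0.7812.
Only the CYP2C19 route changed, so 0.7812 = x·0.34 + (1 − x), giving x = 0.33.

0.33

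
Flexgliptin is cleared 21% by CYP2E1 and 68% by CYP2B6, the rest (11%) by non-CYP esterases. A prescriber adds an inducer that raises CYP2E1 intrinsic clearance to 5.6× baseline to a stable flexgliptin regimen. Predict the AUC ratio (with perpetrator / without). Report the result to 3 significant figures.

0.509

The CYP2E1 pathway (21% of clearance) increases to 5.6× activity: 0.21 × 5.6 = 1.176.
CYP2B6 (68%) and the residual 11% are unaffected.
Relative clearance = 1.176 + 0.68 + 0.11 = 1.966.
AUC is inversely proportional to clearance, so the fold-change is 1 / 1.966 = 0.509.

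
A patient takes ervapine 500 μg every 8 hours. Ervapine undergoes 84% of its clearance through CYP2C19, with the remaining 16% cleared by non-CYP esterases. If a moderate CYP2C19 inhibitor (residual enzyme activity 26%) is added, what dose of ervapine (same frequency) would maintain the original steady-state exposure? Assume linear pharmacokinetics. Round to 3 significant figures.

The CYP2C19 pathway (84% of clearance) is reduced to 0.26× activity: 0.84 × 0.26 = 0.2184.
Non-CYP routes (16%) are unchanged.
CL_new/CL_old = 0.2184 + 0.16 = 0.3784.
Exposure is unchanged when dose changes in proportion to clearance. New dose = 500 μg × 0.3784 = 189 μg.

189 μg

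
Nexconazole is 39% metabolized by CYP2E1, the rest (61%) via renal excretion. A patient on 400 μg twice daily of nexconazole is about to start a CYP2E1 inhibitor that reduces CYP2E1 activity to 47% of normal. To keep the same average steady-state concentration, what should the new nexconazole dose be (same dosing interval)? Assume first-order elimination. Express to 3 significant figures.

The CYP2E1 pathway (39% of clearance) falls to 0.47× activity: 0.39 × 0.47 = 0.1833.
The remaining 61% of clearance is unaffected.
New clearance relative to baseline: 0.1833 + 0.61 = 0.7933.
Css,avg = (dose rate)/CL, so holding Css fixed requires dose ∝ CL: 400 × 0.7933 = 317 μg.

317 μg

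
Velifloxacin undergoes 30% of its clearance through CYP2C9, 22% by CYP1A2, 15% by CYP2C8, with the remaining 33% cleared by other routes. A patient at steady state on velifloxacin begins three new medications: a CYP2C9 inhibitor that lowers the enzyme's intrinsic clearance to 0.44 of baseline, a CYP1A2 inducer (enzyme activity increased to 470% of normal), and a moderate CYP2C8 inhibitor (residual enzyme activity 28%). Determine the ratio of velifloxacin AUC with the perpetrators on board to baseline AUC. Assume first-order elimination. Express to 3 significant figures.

CYP2C9: 0.3 × 0.44 = 0.132
CYP1A2: 0.22 × 4.7 = 1.034
CYP2C8: 0.15 × 0.28 = 0.042
Other: 0.33 (unchanged)
Relative clearance = 0.132 + 1.034 + 0.042 + 0.33 = 1.538.
Because AUC varies inversely with clearance, the combined effect is 1 / 1.538 = 0.650.

0.650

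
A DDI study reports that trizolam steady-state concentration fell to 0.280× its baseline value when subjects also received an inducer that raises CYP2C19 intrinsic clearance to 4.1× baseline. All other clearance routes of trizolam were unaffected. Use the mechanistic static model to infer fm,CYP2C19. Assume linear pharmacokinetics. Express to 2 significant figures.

0.83

CL'/CL = 1 / 0.280 = 3.571
4.1·fm + (1 − fm) = 3.571
fm = (3.571 − 1) / (4.1 − 1) = 0.83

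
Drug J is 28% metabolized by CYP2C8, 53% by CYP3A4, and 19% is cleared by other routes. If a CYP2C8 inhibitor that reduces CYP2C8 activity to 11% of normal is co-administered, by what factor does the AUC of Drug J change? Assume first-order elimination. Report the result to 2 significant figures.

1.3

The CYP2C8 pathway (28% of clearance) is reduced to 0.11× activity: 0.28 × 0.11 = 0.0308.
CYP3A4 (53%) and the residual 19% are unaffected.
CL_new/CL_old = 0.0308 + 0.53 + 0.19 = 0.7508.
AUC is inversely proportional to clearance, so the fold-change is 1 / 0.7508 = 1.3.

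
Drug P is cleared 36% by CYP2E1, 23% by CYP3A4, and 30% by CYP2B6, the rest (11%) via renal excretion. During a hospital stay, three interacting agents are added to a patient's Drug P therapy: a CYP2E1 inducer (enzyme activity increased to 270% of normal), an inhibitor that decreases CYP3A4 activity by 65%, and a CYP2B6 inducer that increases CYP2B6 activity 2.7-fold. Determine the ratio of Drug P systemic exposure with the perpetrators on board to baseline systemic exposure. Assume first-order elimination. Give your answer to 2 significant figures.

0.51

The CYP2E1 pathway (36% of clearance) increases to 2.7× activity: 0.36 × 2.7 = 0.972.
The CYP3A4 pathway (23% of clearance) drops to 0.35× activity: 0.23 × 0.35 = 0.0805.
The CYP2B6 pathway (30% of clearance) is boosted to 2.7× activity: 0.3 × 2.7 = 0.81.
The remaining 11% of clearance is unaffected.
Relative clearance = 0.972 + 0.0805 + 0.81 + 0.11 = 1.9725.
Systemic exposure ∝ 1/CL: fold-change = 1 / 1.9725 = 0.51.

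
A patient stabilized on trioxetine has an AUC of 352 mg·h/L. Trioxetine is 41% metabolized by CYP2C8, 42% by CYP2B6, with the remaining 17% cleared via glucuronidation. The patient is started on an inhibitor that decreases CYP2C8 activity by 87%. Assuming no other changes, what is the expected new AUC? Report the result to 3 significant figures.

547 mg·h/L

The CYP2C8 pathway (41% of clearance) falls to 0.13× activity: 0.41 × 0.13 = 0.0533.
CYP2B6 (42%) and the residual 17% are unaffected.
Relative clearance = 0.0533 + 0.42 + 0.17 = 0.6433.
With dosing unchanged, AUC scales as 1/CL: 352 / 0.6433 = 547 mg·h/L.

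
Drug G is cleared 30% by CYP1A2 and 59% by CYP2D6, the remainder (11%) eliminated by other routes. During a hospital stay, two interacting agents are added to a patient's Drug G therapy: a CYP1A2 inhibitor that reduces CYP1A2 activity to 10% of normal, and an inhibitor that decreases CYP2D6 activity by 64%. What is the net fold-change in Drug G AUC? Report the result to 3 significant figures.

The CYP1A2 pathway (30% of clearance) is reduced to 0.1× activity: 0.3 × 0.1 = 0.03.
The CYP2D6 pathway (59% of clearance) drops to 0.36× activity: 0.59 × 0.36 = 0.2124.
The remaining 11% of clearance is unaffected.
CL_new/CL_old = 0.03 + 0.2124 + 0.11 = 0.3524.
Because AUC varies inversely with clearance, the combined effect is 1 / 0.3524 = 2.84.

2.84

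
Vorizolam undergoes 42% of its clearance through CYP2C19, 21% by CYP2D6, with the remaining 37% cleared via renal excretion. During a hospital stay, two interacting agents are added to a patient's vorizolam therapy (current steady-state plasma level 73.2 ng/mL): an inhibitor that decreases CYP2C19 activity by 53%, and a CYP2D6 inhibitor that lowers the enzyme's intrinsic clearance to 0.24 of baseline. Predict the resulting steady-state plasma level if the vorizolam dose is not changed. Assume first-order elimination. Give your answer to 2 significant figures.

The CYP2C19 pathway (42% of clearance) falls to 0.47× activity: 0.42 × 0.47 = 0.1974.
The CYP2D6 pathway (21% of clearance) falls to 0.24× activity: 0.21 × 0.24 = 0.0504.
Non-CYP routes (37%) are unchanged.
CL_new/CL_old = 0.1974 + 0.0504 + 0.37 = 0.6178.
Steady-state plasma level ∝ 1/CL: new value = 73.2 / 0.6178 = 1.2 × 10² ng/mL.

1.2 × 10² ng/mL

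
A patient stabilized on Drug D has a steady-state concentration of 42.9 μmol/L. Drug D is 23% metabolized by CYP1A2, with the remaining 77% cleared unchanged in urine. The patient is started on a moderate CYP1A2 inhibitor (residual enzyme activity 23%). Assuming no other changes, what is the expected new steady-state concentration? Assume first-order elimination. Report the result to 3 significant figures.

52.1 μmol/L

CYP1A2: 0.23 × 0.23 = 0.0529
Other: 0.77 (unchanged)
New clearance relative to baseline: 0.0529 + 0.77 = 0.8229.
Steady-state concentration ∝ 1/CL, so new value = 42.9 / 0.8229 = 52.1 μmol/L.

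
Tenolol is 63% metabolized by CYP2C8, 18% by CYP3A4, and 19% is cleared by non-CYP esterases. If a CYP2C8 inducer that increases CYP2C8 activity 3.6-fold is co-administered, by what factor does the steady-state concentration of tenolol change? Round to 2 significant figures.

0.38

The CYP2C8 pathway (63% of clearance) is boosted to 3.6× activity: 0.63 × 3.6 = 2.268.
CYP3A4 (18%) and the residual 19% are unaffected.
Relative clearance = 2.268 + 0.18 + 0.19 = 2.638.
Since steady-state concentration ∝ 1/CL, the ratio is 1 / 2.638 = 0.38.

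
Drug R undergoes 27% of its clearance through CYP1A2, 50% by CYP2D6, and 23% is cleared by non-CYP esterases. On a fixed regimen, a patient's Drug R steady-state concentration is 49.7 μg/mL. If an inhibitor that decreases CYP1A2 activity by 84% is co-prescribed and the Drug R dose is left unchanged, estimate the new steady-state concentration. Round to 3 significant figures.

The CYP1A2 pathway (27% of clearance) falls to 0.16× activity: 0.27 × 0.16 = 0.0432.
CYP2D6 (50%) and the residual 23% are unaffected.
New clearance relative to baseline: 0.0432 + 0.5 + 0.23 = 0.7732.
With dosing unchanged, steady-state concentration scales as 1/CL: 49.7 / 0.7732 = 64.3 μg/mL.

64.3 μg/mL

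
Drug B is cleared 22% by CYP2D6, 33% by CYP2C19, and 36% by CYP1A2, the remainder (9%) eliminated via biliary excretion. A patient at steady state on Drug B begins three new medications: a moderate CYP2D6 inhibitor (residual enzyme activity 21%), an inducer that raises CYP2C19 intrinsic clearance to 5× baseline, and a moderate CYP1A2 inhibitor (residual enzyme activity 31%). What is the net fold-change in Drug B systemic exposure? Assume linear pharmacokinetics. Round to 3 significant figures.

The CYP2D6 pathway (22% of clearance) falls to 0.21× activity: 0.22 × 0.21 = 0.0462.
The CYP2C19 pathway (33% of clearance) is boosted to 5× activity: 0.33 × 5 = 1.65.
The CYP1A2 pathway (36% of clearance) is reduced to 0.31× activity: 0.36 × 0.31 = 0.1116.
Non-CYP routes (9%) are unchanged.
Relative clearance = 0.0462 + 1.65 + 0.1116 + 0.09 = 1.8978.
Systemic exposure ∝ 1/CL: fold-change = 1 / 1.8978 = 0.527.

0.527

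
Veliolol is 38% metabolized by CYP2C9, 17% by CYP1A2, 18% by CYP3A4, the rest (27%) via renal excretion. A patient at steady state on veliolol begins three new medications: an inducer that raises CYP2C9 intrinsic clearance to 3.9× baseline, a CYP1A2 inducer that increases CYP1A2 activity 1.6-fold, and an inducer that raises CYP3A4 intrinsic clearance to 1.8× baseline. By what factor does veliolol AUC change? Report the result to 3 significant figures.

0.426

The CYP2C9 pathway (38% of clearance) increases to 3.9× activity: 0.38 × 3.9 = 1.482.
The CYP1A2 pathway (17% of clearance) rises to 1.6× activity: 0.17 × 1.6 = 0.272.
The CYP3A4 pathway (18% of clearance) increases to 1.8× activity: 0.18 × 1.8 = 0.324.
The remaining 27% of clearance is unaffected.
New clearance relative to baseline: 1.482 + 0.272 + 0.324 + 0.27 = 2.348.
AUC ∝ 1/CL: fold-change = 1 / 2.348 = 0.426.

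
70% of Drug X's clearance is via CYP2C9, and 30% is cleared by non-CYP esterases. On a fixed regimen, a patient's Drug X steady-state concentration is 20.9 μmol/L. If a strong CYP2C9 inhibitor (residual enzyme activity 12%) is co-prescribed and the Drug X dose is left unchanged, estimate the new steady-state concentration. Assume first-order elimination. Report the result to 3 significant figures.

CYP2C9: 0.7 × 0.12 = 0.084
Other: 0.3 (unchanged)
Relative clearance = 0.084 + 0.3 = 0.384.
With dosing unchanged, steady-state concentration scales as 1/CL: 20.9 / 0.384 = 54.4 μmol/L.

54.4 μmol/L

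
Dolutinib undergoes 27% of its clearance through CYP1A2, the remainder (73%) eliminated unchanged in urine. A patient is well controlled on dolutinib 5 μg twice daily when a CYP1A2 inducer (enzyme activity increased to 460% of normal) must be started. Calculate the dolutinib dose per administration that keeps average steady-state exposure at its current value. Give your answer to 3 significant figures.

9.86 μg

The CYP1A2 pathway (27% of clearance) rises to 4.6× activity: 0.27 × 4.6 = 1.242.
Non-CYP routes (73%) are unchanged.
New clearance relative to baseline: 1.242 + 0.73 = 1.972.
Exposure is unchanged when dose changes in proportion to clearance. New dose = 5 μg × 1.972 = 9.86 μg.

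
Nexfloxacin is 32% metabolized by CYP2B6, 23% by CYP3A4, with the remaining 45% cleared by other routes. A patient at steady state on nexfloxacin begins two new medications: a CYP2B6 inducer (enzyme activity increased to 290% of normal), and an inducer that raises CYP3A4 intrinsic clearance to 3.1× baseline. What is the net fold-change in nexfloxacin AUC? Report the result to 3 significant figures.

CYP2B6: 0.32 × 2.9 = 0.928
CYP3A4: 0.23 × 3.1 = 0.713
Other: 0.45 (unchanged)
CL_new/CL_old = 0.928 + 0.713 + 0.45 = 2.091.
Net AUC ratio = 1 / 2.091 = 0.478.

0.478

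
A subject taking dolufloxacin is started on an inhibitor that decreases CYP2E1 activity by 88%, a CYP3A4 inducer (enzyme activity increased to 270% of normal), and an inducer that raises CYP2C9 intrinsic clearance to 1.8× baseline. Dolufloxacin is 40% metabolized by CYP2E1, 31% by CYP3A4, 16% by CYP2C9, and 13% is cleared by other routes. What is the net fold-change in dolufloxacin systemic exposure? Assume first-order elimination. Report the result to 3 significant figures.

The CYP2E1 pathway (40% of clearance) falls to 0.12× activity: 0.4 × 0.12 = 0.048.
The CYP3A4 pathway (31% of clearance) is boosted to 2.7× activity: 0.31 × 2.7 = 0.837.
The CYP2C9 pathway (16% of clearance) is boosted to 1.8× activity: 0.16 × 1.8 = 0.288.
The remaining 13% of clearance is unaffected.
Relative clearance = 0.048 + 0.837 + 0.288 + 0.13 = 1.303.
Net systemic exposure ratio = 1 / 1.303 = 0.767.

0.767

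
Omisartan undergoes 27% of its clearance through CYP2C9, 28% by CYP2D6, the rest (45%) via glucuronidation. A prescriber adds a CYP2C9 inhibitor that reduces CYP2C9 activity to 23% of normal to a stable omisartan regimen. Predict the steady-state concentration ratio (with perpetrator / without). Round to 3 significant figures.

1.26

The CYP2C9 pathway (27% of clearance) falls to 0.23× activity: 0.27 × 0.23 = 0.0621.
CYP2D6 (28%) and the residual 45% are unaffected.
Relative clearance = 0.0621 + 0.28 + 0.45 = 0.7921.
Steady-state concentration ratio = CL_old/CL_new = 1 / 0.7921 = 1.26.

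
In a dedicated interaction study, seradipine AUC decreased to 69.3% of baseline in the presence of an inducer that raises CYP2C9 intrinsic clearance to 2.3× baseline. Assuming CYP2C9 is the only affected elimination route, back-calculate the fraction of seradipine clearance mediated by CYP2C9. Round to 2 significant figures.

Let fm be the CYP2C9 fraction. New clearance relative to baseline = fm × 2.3 + (1 − fm).
AUC ratio = 1 / (new CL fraction), so new CL fraction = 1 / 0.693 = 1.443.
fm × 2.3 + 1 − fm = 1.443  ⇒  fm × (2.3 − 1) = 0.443  ⇒  fm = 0.34.

0.34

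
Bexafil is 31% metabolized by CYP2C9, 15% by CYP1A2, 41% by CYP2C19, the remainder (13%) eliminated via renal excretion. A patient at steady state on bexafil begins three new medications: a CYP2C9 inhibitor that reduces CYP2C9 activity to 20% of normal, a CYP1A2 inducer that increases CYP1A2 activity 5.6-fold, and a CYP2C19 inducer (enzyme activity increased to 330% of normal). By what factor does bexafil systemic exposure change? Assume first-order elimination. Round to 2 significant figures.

The CYP2C9 pathway (31% of clearance) is reduced to 0.2× activity: 0.31 × 0.2 = 0.062.
The CYP1A2 pathway (15% of clearance) increases to 5.6× activity: 0.15 × 5.6 = 0.84.
The CYP2C19 pathway (41% of clearance) rises to 3.3× activity: 0.41 × 3.3 = 1.353.
The remaining 13% of clearance is unaffected.
Relative clearance = 0.062 + 0.84 + 1.353 + 0.13 = 2.385.
Net systemic exposure ratio = 1 / 2.385 = 0.42.

0.42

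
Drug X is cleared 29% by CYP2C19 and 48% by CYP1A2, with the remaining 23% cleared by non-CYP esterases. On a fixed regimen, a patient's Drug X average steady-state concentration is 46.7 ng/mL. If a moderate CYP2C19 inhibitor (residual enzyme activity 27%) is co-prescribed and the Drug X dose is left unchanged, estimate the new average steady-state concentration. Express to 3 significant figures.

59.2 ng/mL

The CYP2C19 pathway (29% of clearance) falls to 0.27× activity: 0.29 × 0.27 = 0.0783.
CYP1A2 (48%) and the residual 23% are unaffected.
New clearance relative to baseline: 0.0783 + 0.48 + 0.23 = 0.7883.
Average steady-state concentration ∝ 1/CL, so new value = 46.7 / 0.7883 = 59.2 ng/mL.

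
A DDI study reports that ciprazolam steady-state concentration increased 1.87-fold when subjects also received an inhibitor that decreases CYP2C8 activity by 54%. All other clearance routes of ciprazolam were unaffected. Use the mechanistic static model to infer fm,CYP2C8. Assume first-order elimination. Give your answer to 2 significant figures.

0.86

Write x for the fraction cleared via CYP2C8. The observed steady-state concentration change means clearance fell to 1/1.87 = 0.5348 of baseline.
Only the CYP2C8 route changed, so 0.5348 = x·0.46 + (1 − x), giving x = 0.86.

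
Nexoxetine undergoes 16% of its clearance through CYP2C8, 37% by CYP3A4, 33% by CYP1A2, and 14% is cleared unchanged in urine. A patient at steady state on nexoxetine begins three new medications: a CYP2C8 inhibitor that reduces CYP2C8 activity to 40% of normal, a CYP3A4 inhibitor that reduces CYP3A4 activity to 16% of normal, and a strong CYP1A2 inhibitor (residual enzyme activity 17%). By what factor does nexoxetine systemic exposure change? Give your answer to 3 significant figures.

CYP2C8: 0.16 × 0.4 = 0.064
CYP3A4: 0.37 × 0.16 = 0.0592
CYP1A2: 0.33 × 0.17 = 0.0561
Other: 0.14 (unchanged)
Relative clearance = 0.064 + 0.0592 + 0.0561 + 0.14 = 0.3193.
Systemic exposure ∝ 1/CL: fold-change = 1 / 0.3193 = 3.13.

3.13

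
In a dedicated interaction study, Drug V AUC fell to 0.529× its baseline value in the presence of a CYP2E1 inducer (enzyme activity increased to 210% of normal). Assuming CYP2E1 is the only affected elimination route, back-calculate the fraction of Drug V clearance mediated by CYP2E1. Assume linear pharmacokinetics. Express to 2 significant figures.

0.81

CL'/CL = 1 / 0.529 = 1.89
2.1·fm + (1 − fm) = 1.89
fm = (1.89 − 1) / (2.1 − 1) = 0.81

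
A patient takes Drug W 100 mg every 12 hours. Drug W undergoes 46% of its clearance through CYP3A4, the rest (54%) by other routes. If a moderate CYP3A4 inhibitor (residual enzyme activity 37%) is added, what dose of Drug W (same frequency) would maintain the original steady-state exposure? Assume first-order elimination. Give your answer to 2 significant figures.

71 mg

The CYP3A4 pathway (46% of clearance) is reduced to 0.37× activity: 0.46 × 0.37 = 0.1702.
Non-CYP routes (54%) are unchanged.
CL_new/CL_old = 0.1702 + 0.54 = 0.7102.
Exposure is unchanged when dose changes in proportion to clearance. New dose = 100 mg × 0.7102 = 71 mg.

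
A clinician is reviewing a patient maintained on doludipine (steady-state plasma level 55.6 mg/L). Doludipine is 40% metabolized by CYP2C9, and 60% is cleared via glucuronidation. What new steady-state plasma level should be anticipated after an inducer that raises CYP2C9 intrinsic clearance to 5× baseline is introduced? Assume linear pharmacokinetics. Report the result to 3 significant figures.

21.4 mg/L

CYP2C9: 0.4 × 5 = 2
Other: 0.6 (unchanged)
CL_new/CL_old = 2 + 0.6 = 2.6.
With dosing unchanged, steady-state plasma level scales as 1/CL: 55.6 / 2.6 = 21.4 mg/L.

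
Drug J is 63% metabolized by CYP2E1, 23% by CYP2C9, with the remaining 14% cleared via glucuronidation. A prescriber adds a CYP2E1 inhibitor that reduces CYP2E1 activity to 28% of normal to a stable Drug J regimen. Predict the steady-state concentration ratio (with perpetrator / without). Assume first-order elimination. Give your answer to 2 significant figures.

CYP2E1: 0.63 × 0.28 = 0.1764
CYP2C9: 0.23 (unchanged)
Other: 0.14 (unchanged)
Relative clearance = 0.1764 + 0.23 + 0.14 = 0.5464.
Since steady-state concentration ∝ 1/CL, the ratio is 1 / 0.5464 = 1.8.

1.8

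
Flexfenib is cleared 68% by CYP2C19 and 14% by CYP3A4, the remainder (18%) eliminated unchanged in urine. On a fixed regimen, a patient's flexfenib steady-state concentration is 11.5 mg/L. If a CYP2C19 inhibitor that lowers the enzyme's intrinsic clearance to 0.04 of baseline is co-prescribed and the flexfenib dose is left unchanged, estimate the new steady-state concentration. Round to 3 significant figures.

The CYP2C19 pathway (68% of clearance) falls to 0.04× activity: 0.68 × 0.04 = 0.0272.
CYP3A4 (14%) and the residual 18% are unaffected.
CL_new/CL_old = 0.0272 + 0.14 + 0.18 = 0.3472.
With dosing unchanged, steady-state concentration scales as 1/CL: 11.5 / 0.3472 = 33.1 mg/L.

33.1 mg/L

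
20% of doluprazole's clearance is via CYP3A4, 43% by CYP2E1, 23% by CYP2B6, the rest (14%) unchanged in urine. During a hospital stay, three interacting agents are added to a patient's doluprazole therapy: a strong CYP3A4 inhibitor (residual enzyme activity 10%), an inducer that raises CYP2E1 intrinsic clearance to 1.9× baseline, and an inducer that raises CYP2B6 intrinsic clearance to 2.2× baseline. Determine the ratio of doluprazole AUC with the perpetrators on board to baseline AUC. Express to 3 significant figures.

CYP3A4: 0.2 × 0.1 = 0.02
CYP2E1: 0.43 × 1.9 = 0.817
CYP2B6: 0.23 × 2.2 = 0.506
Other: 0.14 (unchanged)
CL_new/CL_old = 0.02 + 0.817 + 0.506 + 0.14 = 1.483.
Net AUC ratio = 1 / 1.483 = 0.674.

0.674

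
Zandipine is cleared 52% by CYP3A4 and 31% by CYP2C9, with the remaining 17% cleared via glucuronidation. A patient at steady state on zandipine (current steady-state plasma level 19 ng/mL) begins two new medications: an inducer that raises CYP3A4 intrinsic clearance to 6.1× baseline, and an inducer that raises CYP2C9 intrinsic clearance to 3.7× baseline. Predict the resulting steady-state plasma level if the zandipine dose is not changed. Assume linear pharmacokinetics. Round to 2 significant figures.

4.2 ng/mL

The CYP3A4 pathway (52% of clearance) is boosted to 6.1× activity: 0.52 × 6.1 = 3.172.
The CYP2C9 pathway (31% of clearance) is boosted to 3.7× activity: 0.31 × 3.7 = 1.147.
The remaining 17% of clearance is unaffected.
CL_new/CL_old = 3.172 + 1.147 + 0.17 = 4.489.
New steady-state plasma level = 19 / 4.489 = 4.2 ng/mL (concentration scales inversely with clearance).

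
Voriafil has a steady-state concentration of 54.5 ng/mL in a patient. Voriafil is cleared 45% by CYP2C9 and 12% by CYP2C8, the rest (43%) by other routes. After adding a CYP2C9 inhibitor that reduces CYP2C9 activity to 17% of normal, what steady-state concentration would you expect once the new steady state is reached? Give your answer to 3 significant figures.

The CYP2C9 pathway (45% of clearance) drops to 0.17× activity: 0.45 × 0.17 = 0.0765.
CYP2C8 (12%) and the residual 43% are unaffected.
Relative clearance = 0.0765 + 0.12 + 0.43 = 0.6265.
Steady-state concentration ∝ 1/CL, so new value = 54.5 / 0.6265 = 87.0 ng/mL.

87.0 ng/mL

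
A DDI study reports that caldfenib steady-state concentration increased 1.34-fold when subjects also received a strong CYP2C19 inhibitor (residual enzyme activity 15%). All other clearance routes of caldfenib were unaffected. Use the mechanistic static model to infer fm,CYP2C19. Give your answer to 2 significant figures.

Call the CYP2C19 fraction fm. After the interaction, CL_new/CL_old = fm × 0.15 + (1 − fm).
Steady-state concentration ratio = 1 / (new CL fraction), so new CL fraction = 1 / 1.34 = 0.7463.
fm × 0.15 + 1 − fm = 0.7463  ⇒  fm × (0.15 − 1) = −0.2537  ⇒  fm = 0.30.

0.30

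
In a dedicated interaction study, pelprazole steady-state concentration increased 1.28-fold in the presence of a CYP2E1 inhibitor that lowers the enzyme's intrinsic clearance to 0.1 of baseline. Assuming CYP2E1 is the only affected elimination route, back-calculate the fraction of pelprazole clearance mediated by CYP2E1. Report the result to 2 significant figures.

0.24

Let fm be the CYP2E1 fraction. New clearance relative to baseline = fm × 0.1 + (1 − fm).
Steady-state concentration ratio = 1 / (new CL fraction), so new CL fraction = 1 / 1.28 = 0.7812.
fm × 0.1 + 1 − fm = 0.7812  ⇒  fm × (0.1 − 1) = −0.2188  ⇒  fm = 0.24.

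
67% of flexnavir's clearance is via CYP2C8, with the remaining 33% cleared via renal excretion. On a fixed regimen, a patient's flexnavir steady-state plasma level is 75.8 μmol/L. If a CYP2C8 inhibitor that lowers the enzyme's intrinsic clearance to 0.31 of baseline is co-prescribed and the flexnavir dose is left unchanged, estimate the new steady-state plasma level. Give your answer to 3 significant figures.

141 μmol/L

The CYP2C8 pathway (67% of clearance) falls to 0.31× activity: 0.67 × 0.31 = 0.2077.
The remaining 33% of clearance is unaffected.
New clearance relative to baseline: 0.2077 + 0.33 = 0.5377.
Steady-state plasma level ∝ 1/CL, so new value = 75.8 / 0.5377 = 141 μmol/L.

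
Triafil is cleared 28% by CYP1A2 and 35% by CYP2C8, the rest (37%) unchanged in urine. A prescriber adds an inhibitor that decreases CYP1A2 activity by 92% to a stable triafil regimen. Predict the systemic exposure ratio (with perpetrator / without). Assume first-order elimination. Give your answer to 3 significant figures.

The CYP1A2 pathway (28% of clearance) is reduced to 0.08× activity: 0.28 × 0.08 = 0.0224.
CYP2C8 (35%) and the residual 37% are unaffected.
Relative clearance = 0.0224 + 0.35 + 0.37 = 0.7424.
Systemic exposure is inversely proportional to clearance, so the fold-change is 1 / 0.7424 = 1.35.

1.35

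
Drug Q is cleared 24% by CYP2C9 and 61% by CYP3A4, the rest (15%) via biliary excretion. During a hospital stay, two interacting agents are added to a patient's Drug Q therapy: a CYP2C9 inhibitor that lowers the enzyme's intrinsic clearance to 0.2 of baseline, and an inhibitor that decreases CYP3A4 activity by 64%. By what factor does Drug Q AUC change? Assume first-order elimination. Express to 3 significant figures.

CYP2C9: 0.24 × 0.2 = 0.048
CYP3A4: 0.61 × 0.36 = 0.2196
Other: 0.15 (unchanged)
New clearance relative to baseline: 0.048 + 0.2196 + 0.15 = 0.4176.
Because AUC varies inversely with clearance, the combined effect is 1 / 0.4176 = 2.39.

2.39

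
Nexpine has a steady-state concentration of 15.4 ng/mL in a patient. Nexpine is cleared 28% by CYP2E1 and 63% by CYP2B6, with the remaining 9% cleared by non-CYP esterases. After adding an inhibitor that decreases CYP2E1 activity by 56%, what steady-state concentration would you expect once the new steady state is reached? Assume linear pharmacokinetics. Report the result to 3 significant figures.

18.3 ng/mL

The CYP2E1 pathway (28% of clearance) drops to 0.44× activity: 0.28 × 0.44 = 0.1232.
CYP2B6 (63%) and the residual 9% are unaffected.
CL_new/CL_old = 0.1232 + 0.63 + 0.09 = 0.8432.
New steady-state concentration = baseline ÷ relative clearance = 15.4 / 0.8432 = 18.3 ng/mL.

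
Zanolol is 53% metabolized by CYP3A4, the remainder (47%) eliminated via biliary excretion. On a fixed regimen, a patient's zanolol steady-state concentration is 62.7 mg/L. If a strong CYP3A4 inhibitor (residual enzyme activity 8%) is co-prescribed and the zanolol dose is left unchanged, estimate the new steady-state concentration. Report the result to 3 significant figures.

122 mg/L

The CYP3A4 pathway (53% of clearance) falls to 0.08× activity: 0.53 × 0.08 = 0.0424.
The remaining 47% of clearance is unaffected.
Relative clearance = 0.0424 + 0.47 = 0.5124.
Steady-state concentration ∝ 1/CL, so new value = 62.7 / 0.5124 = 122 mg/L.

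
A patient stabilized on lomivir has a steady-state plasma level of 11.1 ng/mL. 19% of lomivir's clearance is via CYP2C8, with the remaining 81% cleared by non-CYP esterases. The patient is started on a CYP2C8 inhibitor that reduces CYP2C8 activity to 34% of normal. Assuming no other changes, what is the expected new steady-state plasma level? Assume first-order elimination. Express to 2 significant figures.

CYP2C8: 0.19 × 0.34 = 0.0646
Other: 0.81 (unchanged)
New clearance relative to baseline: 0.0646 + 0.81 = 0.8746.
With dosing unchanged, steady-state plasma level scales as 1/CL: 11.1 / 0.8746 = 13 ng/mL.

13 ng/mL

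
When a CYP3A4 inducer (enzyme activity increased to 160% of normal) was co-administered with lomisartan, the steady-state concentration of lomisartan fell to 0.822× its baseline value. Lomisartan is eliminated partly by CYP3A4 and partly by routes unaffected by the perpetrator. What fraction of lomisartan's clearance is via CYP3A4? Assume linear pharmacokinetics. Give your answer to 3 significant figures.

0.361

CL'/CL = 1 / 0.822 = 1.217
1.6·fm + (1 − fm) = 1.217
fm = (1.217 − 1) / (1.6 − 1) = 0.361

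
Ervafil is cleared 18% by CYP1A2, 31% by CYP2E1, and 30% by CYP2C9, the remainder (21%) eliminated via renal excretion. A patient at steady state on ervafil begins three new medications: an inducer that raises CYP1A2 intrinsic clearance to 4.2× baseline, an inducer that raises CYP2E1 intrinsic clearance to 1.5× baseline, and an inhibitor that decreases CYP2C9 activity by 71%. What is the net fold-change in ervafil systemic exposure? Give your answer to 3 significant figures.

0.659

The CYP1A2 pathway (18% of clearance) increases to 4.2× activity: 0.18 × 4.2 = 0.756.
The CYP2E1 pathway (31% of clearance) is boosted to 1.5× activity: 0.31 × 1.5 = 0.465.
The CYP2C9 pathway (30% of clearance) falls to 0.29× activity: 0.3 × 0.29 = 0.087.
The remaining 21% of clearance is unaffected.
Relative clearance = 0.756 + 0.465 + 0.087 + 0.21 = 1.518.
Systemic exposure ∝ 1/CL: fold-change = 1 / 1.518 = 0.659.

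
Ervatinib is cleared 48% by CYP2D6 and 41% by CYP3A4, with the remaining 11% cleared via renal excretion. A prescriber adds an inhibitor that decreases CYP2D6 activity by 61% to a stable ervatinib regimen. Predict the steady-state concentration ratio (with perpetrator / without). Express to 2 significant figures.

1.4

CYP2D6: 0.48 × 0.39 = 0.1872
CYP3A4: 0.41 (unchanged)
Other: 0.11 (unchanged)
CL_new/CL_old = 0.1872 + 0.41 + 0.11 = 0.7072.
Since steady-state concentration ∝ 1/CL, the ratio is 1 / 0.7072 = 1.4.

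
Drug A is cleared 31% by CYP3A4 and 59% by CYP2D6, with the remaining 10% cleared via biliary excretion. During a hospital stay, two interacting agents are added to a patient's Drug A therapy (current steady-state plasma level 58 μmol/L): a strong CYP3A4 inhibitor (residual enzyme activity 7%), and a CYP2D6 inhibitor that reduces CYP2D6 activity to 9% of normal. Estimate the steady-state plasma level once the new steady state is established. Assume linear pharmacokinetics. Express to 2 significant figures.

CYP3A4: 0.31 × 0.07 = 0.0217
CYP2D6: 0.59 × 0.09 = 0.0531
Other: 0.1 (unchanged)
New clearance relative to baseline: 0.0217 + 0.0531 + 0.1 = 0.1748.
Steady-state plasma level ∝ 1/CL: new value = 58 / 0.1748 = 3.3 × 10² μmol/L.

3.3 × 10² μmol/L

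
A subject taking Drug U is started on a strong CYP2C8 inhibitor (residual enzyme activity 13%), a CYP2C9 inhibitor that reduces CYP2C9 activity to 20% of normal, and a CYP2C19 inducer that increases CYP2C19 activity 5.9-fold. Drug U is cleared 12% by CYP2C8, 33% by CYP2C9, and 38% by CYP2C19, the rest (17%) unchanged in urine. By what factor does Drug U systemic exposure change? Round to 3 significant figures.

The CYP2C8 pathway (12% of clearance) drops to 0.13× activity: 0.12 × 0.13 = 0.0156.
The CYP2C9 pathway (33% of clearance) drops to 0.2× activity: 0.33 × 0.2 = 0.066.
The CYP2C19 pathway (38% of clearance) rises to 5.9× activity: 0.38 × 5.9 = 2.242.
Non-CYP routes (17%) are unchanged.
CL_new/CL_old = 0.0156 + 0.066 + 2.242 + 0.17 = 2.4936.
Net systemic exposure ratio = 1 / 2.4936 = 0.401.

0.401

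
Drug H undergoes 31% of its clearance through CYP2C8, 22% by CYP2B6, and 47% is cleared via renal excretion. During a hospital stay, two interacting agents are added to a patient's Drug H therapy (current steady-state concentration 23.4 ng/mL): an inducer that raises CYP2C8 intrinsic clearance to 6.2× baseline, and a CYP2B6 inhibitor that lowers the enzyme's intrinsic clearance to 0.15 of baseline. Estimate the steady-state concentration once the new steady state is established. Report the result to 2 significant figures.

9.6 ng/mL

The CYP2C8 pathway (31% of clearance) is boosted to 6.2× activity: 0.31 × 6.2 = 1.922.
The CYP2B6 pathway (22% of clearance) is reduced to 0.15× activity: 0.22 × 0.15 = 0.033.
Non-CYP routes (47%) are unchanged.
Relative clearance = 1.922 + 0.033 + 0.47 = 2.425.
Dividing the baseline by the relative clearance: 23.4 / 2.425 = 9.6 ng/mL.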